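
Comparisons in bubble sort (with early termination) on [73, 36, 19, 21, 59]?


Algorithm: bubble sort (with early termination)
Input: [73, 36, 19, 21, 59]
Sorted: [19, 21, 36, 59, 73]

9


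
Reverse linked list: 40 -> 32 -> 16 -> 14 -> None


Step 1: curr=40, set curr.next=prev(None) | reversed so far: 40
Step 2: curr=32, set curr.next=prev(40) | reversed so far: 32 -> 40
Step 3: curr=16, set curr.next=prev(32) | reversed so far: 16 -> 32 -> 40
Step 4: curr=14, set curr.next=prev(16) | reversed so far: 14 -> 16 -> 32 -> 40

14 -> 16 -> 32 -> 40 -> None


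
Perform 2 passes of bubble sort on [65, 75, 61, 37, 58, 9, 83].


Initial: [65, 75, 61, 37, 58, 9, 83]
Pass 1: [65, 61, 37, 58, 9, 75, 83] (4 swaps)
Pass 2: [61, 37, 58, 9, 65, 75, 83] (4 swaps)

After 2 passes: [61, 37, 58, 9, 65, 75, 83]


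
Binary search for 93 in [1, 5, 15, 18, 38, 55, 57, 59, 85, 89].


Step 1: lo=0, hi=9, mid=4, val=38
Step 2: lo=5, hi=9, mid=7, val=59
Step 3: lo=8, hi=9, mid=8, val=85
Step 4: lo=9, hi=9, mid=9, val=89

Not found


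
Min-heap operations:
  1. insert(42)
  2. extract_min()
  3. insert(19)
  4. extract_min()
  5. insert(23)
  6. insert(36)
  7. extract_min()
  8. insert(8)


insert(42) -> [42]
extract_min()->42, []
insert(19) -> [19]
extract_min()->19, []
insert(23) -> [23]
insert(36) -> [23, 36]
extract_min()->23, [36]
insert(8) -> [8, 36]

Final heap: [8, 36]


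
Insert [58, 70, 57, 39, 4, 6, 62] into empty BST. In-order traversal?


Insert 58: root
Insert 70: R from 58
Insert 57: L from 58
Insert 39: L from 58 -> L from 57
Insert 4: L from 58 -> L from 57 -> L from 39
Insert 6: L from 58 -> L from 57 -> L from 39 -> R from 4
Insert 62: R from 58 -> L from 70

In-order: [4, 6, 39, 57, 58, 62, 70]


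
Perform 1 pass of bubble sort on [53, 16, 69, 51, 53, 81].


Initial: [53, 16, 69, 51, 53, 81]
Pass 1: [16, 53, 51, 53, 69, 81] (3 swaps)

After 1 pass: [16, 53, 51, 53, 69, 81]


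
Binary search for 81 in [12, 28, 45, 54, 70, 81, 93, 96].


Step 1: lo=0, hi=7, mid=3, val=54
Step 2: lo=4, hi=7, mid=5, val=81

Found at index 5


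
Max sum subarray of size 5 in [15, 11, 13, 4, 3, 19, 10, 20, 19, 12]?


[0:5]: 46
[1:6]: 50
[2:7]: 49
[3:8]: 56
[4:9]: 71
[5:10]: 80

Max: 80 at [5:10]


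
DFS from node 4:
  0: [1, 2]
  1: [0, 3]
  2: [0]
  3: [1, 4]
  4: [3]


Visit 4, push [3]
Visit 3, push [1]
Visit 1, push [0]
Visit 0, push [2]
Visit 2, push []

DFS order: [4, 3, 1, 0, 2]


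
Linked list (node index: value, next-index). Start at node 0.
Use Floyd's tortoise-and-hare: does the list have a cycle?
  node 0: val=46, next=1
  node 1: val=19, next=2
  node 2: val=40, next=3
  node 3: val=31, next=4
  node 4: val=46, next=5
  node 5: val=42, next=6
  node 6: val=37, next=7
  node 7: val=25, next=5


Floyd's tortoise (slow, +1) and hare (fast, +2):
  init: slow=0, fast=0
  step 1: slow=1, fast=2
  step 2: slow=2, fast=4
  step 3: slow=3, fast=6
  step 4: slow=4, fast=5
  step 5: slow=5, fast=7
  step 6: slow=6, fast=6
  slow == fast at node 6: cycle detected

Cycle: yes


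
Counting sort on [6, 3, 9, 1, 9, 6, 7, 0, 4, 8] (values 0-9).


Input: [6, 3, 9, 1, 9, 6, 7, 0, 4, 8]
Counts: [1, 1, 0, 1, 1, 0, 2, 1, 1, 2]

Sorted: [0, 1, 3, 4, 6, 6, 7, 8, 9, 9]


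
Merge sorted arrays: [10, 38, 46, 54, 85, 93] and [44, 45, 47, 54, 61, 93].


Take 10 from A
Take 38 from A
Take 44 from B
Take 45 from B
Take 46 from A
Take 47 from B
Take 54 from A
Take 54 from B
Take 61 from B
Take 85 from A
Take 93 from A

Merged: [10, 38, 44, 45, 46, 47, 54, 54, 61, 85, 93, 93]


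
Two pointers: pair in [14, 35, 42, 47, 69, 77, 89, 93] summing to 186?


lo=0(14)+hi=7(93)=107
lo=1(35)+hi=7(93)=128
lo=2(42)+hi=7(93)=135
lo=3(47)+hi=7(93)=140
lo=4(69)+hi=7(93)=162
lo=5(77)+hi=7(93)=170
lo=6(89)+hi=7(93)=182

No pair found


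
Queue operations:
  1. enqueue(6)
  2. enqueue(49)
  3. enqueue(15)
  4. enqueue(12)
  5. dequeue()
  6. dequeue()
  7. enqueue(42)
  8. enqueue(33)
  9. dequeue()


enqueue(6) -> [6]
enqueue(49) -> [6, 49]
enqueue(15) -> [6, 49, 15]
enqueue(12) -> [6, 49, 15, 12]
dequeue()->6, [49, 15, 12]
dequeue()->49, [15, 12]
enqueue(42) -> [15, 12, 42]
enqueue(33) -> [15, 12, 42, 33]
dequeue()->15, [12, 42, 33]

Final queue: [12, 42, 33]


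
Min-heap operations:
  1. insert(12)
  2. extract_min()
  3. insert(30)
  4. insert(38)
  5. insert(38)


insert(12) -> [12]
extract_min()->12, []
insert(30) -> [30]
insert(38) -> [30, 38]
insert(38) -> [30, 38, 38]

Final heap: [30, 38, 38]


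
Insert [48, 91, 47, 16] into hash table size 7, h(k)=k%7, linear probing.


Insert 48: h=6 -> slot 6
Insert 91: h=0 -> slot 0
Insert 47: h=5 -> slot 5
Insert 16: h=2 -> slot 2

Table: [91, None, 16, None, None, 47, 48]


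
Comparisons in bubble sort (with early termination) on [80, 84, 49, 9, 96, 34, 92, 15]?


Algorithm: bubble sort (with early termination)
Input: [80, 84, 49, 9, 96, 34, 92, 15]
Sorted: [9, 15, 34, 49, 80, 84, 92, 96]

28


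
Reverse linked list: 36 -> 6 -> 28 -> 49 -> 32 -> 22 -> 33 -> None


Step 1: curr=36, set curr.next=prev(None) | reversed so far: 36
Step 2: curr=6, set curr.next=prev(36) | reversed so far: 6 -> 36
Step 3: curr=28, set curr.next=prev(6) | reversed so far: 28 -> 6 -> 36
Step 4: curr=49, set curr.next=prev(28) | reversed so far: 49 -> 28 -> 6 -> 36
Step 5: curr=32, set curr.next=prev(49) | reversed so far: 32 -> 49 -> 28 -> 6 -> 36
Step 6: curr=22, set curr.next=prev(32) | reversed so far: 22 -> 32 -> 49 -> 28 -> 6 -> 36
Step 7: curr=33, set curr.next=prev(22) | reversed so far: 33 -> 22 -> 32 -> 49 -> 28 -> 6 -> 36

33 -> 22 -> 32 -> 49 -> 28 -> 6 -> 36 -> None


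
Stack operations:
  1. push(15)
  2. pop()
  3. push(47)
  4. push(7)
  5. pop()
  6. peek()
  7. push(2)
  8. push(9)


push(15) -> [15]
pop()->15, []
push(47) -> [47]
push(7) -> [47, 7]
pop()->7, [47]
peek()->47
push(2) -> [47, 2]
push(9) -> [47, 2, 9]

Final stack: [47, 2, 9]


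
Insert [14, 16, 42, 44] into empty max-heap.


Insert 14: [14]
Insert 16: [16, 14]
Insert 42: [42, 14, 16]
Insert 44: [44, 42, 16, 14]

Final heap: [44, 42, 16, 14]


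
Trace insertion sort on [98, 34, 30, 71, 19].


Initial: [98, 34, 30, 71, 19]
Insert 34: [34, 98, 30, 71, 19]
Insert 30: [30, 34, 98, 71, 19]
Insert 71: [30, 34, 71, 98, 19]
Insert 19: [19, 30, 34, 71, 98]

Sorted: [19, 30, 34, 71, 98]


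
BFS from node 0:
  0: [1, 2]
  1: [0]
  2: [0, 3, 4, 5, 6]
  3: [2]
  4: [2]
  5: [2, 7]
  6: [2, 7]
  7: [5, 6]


Visit 0, enqueue [1, 2]
Visit 1, enqueue []
Visit 2, enqueue [3, 4, 5, 6]
Visit 3, enqueue []
Visit 4, enqueue []
Visit 5, enqueue [7]
Visit 6, enqueue []
Visit 7, enqueue []

BFS order: [0, 1, 2, 3, 4, 5, 6, 7]


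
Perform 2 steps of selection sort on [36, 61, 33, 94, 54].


Initial: [36, 61, 33, 94, 54]
Step 1: min=33 at 2
  Swap: [33, 61, 36, 94, 54]
Step 2: min=36 at 2
  Swap: [33, 36, 61, 94, 54]

After 2 steps: [33, 36, 61, 94, 54]


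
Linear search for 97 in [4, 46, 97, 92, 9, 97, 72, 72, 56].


i=0: 4!=97
i=1: 46!=97
i=2: 97==97 found!

Found at 2, 3 comps


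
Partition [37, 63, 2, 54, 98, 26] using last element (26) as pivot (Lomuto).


Pivot: 26
  2 <= 26: swap -> [2, 63, 37, 54, 98, 26]
Place pivot at 1: [2, 26, 37, 54, 98, 63]

Partitioned: [2, 26, 37, 54, 98, 63]


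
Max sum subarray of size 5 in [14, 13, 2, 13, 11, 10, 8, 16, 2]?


[0:5]: 53
[1:6]: 49
[2:7]: 44
[3:8]: 58
[4:9]: 47

Max: 58 at [3:8]


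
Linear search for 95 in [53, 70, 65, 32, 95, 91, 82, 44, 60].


i=0: 53!=95
i=1: 70!=95
i=2: 65!=95
i=3: 32!=95
i=4: 95==95 found!

Found at 4, 5 comps


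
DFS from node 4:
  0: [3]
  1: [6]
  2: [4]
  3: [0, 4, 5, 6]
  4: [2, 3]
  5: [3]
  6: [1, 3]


Visit 4, push [3, 2]
Visit 2, push []
Visit 3, push [6, 5, 0]
Visit 0, push []
Visit 5, push []
Visit 6, push [1]
Visit 1, push []

DFS order: [4, 2, 3, 0, 5, 6, 1]


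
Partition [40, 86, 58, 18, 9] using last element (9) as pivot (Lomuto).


Pivot: 9
Place pivot at 0: [9, 86, 58, 18, 40]

Partitioned: [9, 86, 58, 18, 40]


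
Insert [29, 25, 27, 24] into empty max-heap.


Insert 29: [29]
Insert 25: [29, 25]
Insert 27: [29, 25, 27]
Insert 24: [29, 25, 27, 24]

Final heap: [29, 25, 27, 24]


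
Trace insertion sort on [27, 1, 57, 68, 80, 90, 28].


Initial: [27, 1, 57, 68, 80, 90, 28]
Insert 1: [1, 27, 57, 68, 80, 90, 28]
Insert 57: [1, 27, 57, 68, 80, 90, 28]
Insert 68: [1, 27, 57, 68, 80, 90, 28]
Insert 80: [1, 27, 57, 68, 80, 90, 28]
Insert 90: [1, 27, 57, 68, 80, 90, 28]
Insert 28: [1, 27, 28, 57, 68, 80, 90]

Sorted: [1, 27, 28, 57, 68, 80, 90]


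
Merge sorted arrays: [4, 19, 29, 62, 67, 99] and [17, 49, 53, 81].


Take 4 from A
Take 17 from B
Take 19 from A
Take 29 from A
Take 49 from B
Take 53 from B
Take 62 from A
Take 67 from A
Take 81 from B

Merged: [4, 17, 19, 29, 49, 53, 62, 67, 81, 99]


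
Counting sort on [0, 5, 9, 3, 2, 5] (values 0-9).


Input: [0, 5, 9, 3, 2, 5]
Counts: [1, 0, 1, 1, 0, 2, 0, 0, 0, 1]

Sorted: [0, 2, 3, 5, 5, 9]


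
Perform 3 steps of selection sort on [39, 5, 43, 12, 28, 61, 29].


Initial: [39, 5, 43, 12, 28, 61, 29]
Step 1: min=5 at 1
  Swap: [5, 39, 43, 12, 28, 61, 29]
Step 2: min=12 at 3
  Swap: [5, 12, 43, 39, 28, 61, 29]
Step 3: min=28 at 4
  Swap: [5, 12, 28, 39, 43, 61, 29]

After 3 steps: [5, 12, 28, 39, 43, 61, 29]


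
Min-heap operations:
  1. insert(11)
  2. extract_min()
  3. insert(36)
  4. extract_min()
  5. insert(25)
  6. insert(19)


insert(11) -> [11]
extract_min()->11, []
insert(36) -> [36]
extract_min()->36, []
insert(25) -> [25]
insert(19) -> [19, 25]

Final heap: [19, 25]


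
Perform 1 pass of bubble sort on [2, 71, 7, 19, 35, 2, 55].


Initial: [2, 71, 7, 19, 35, 2, 55]
Pass 1: [2, 7, 19, 35, 2, 55, 71] (5 swaps)

After 1 pass: [2, 7, 19, 35, 2, 55, 71]


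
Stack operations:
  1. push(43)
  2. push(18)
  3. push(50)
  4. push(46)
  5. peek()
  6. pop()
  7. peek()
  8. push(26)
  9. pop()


push(43) -> [43]
push(18) -> [43, 18]
push(50) -> [43, 18, 50]
push(46) -> [43, 18, 50, 46]
peek()->46
pop()->46, [43, 18, 50]
peek()->50
push(26) -> [43, 18, 50, 26]
pop()->26, [43, 18, 50]

Final stack: [43, 18, 50]


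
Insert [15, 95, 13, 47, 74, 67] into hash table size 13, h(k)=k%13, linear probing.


Insert 15: h=2 -> slot 2
Insert 95: h=4 -> slot 4
Insert 13: h=0 -> slot 0
Insert 47: h=8 -> slot 8
Insert 74: h=9 -> slot 9
Insert 67: h=2, 1 probes -> slot 3

Table: [13, None, 15, 67, 95, None, None, None, 47, 74, None, None, None]


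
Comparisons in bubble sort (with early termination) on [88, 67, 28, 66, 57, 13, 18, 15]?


Algorithm: bubble sort (with early termination)
Input: [88, 67, 28, 66, 57, 13, 18, 15]
Sorted: [13, 15, 18, 28, 57, 66, 67, 88]

28


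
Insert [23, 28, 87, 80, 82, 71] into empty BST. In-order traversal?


Insert 23: root
Insert 28: R from 23
Insert 87: R from 23 -> R from 28
Insert 80: R from 23 -> R from 28 -> L from 87
Insert 82: R from 23 -> R from 28 -> L from 87 -> R from 80
Insert 71: R from 23 -> R from 28 -> L from 87 -> L from 80

In-order: [23, 28, 71, 80, 82, 87]


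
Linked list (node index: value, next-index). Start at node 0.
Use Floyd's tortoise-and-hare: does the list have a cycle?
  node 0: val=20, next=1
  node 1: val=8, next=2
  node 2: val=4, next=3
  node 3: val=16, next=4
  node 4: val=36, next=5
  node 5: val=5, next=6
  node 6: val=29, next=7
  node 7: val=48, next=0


Floyd's tortoise (slow, +1) and hare (fast, +2):
  init: slow=0, fast=0
  step 1: slow=1, fast=2
  step 2: slow=2, fast=4
  step 3: slow=3, fast=6
  step 4: slow=4, fast=0
  step 5: slow=5, fast=2
  step 6: slow=6, fast=4
  step 7: slow=7, fast=6
  step 8: slow=0, fast=0
  slow == fast at node 0: cycle detected

Cycle: yes


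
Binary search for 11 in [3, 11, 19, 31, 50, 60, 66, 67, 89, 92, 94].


Step 1: lo=0, hi=10, mid=5, val=60
Step 2: lo=0, hi=4, mid=2, val=19
Step 3: lo=0, hi=1, mid=0, val=3
Step 4: lo=1, hi=1, mid=1, val=11

Found at index 1


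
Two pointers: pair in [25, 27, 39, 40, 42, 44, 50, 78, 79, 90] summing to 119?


lo=0(25)+hi=9(90)=115
lo=1(27)+hi=9(90)=117
lo=2(39)+hi=9(90)=129
lo=2(39)+hi=8(79)=118
lo=3(40)+hi=8(79)=119

Yes: 40+79=119


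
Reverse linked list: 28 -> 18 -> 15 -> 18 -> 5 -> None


Step 1: curr=28, set curr.next=prev(None) | reversed so far: 28
Step 2: curr=18, set curr.next=prev(28) | reversed so far: 18 -> 28
Step 3: curr=15, set curr.next=prev(18) | reversed so far: 15 -> 18 -> 28
Step 4: curr=18, set curr.next=prev(15) | reversed so far: 18 -> 15 -> 18 -> 28
Step 5: curr=5, set curr.next=prev(18) | reversed so far: 5 -> 18 -> 15 -> 18 -> 28

5 -> 18 -> 15 -> 18 -> 28 -> None


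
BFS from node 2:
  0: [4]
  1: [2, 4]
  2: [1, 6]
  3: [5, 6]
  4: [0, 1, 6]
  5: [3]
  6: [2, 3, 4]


Visit 2, enqueue [1, 6]
Visit 1, enqueue [4]
Visit 6, enqueue [3]
Visit 4, enqueue [0]
Visit 3, enqueue [5]
Visit 0, enqueue []
Visit 5, enqueue []

BFS order: [2, 1, 6, 4, 3, 0, 5]


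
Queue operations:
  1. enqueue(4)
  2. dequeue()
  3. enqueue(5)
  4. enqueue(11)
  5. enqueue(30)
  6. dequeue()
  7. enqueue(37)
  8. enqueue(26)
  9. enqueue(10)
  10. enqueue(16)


enqueue(4) -> [4]
dequeue()->4, []
enqueue(5) -> [5]
enqueue(11) -> [5, 11]
enqueue(30) -> [5, 11, 30]
dequeue()->5, [11, 30]
enqueue(37) -> [11, 30, 37]
enqueue(26) -> [11, 30, 37, 26]
enqueue(10) -> [11, 30, 37, 26, 10]
enqueue(16) -> [11, 30, 37, 26, 10, 16]

Final queue: [11, 30, 37, 26, 10, 16]


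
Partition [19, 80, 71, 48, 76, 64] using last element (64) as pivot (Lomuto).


Pivot: 64
  19 <= 64: advance i (no swap)
  48 <= 64: swap -> [19, 48, 71, 80, 76, 64]
Place pivot at 2: [19, 48, 64, 80, 76, 71]

Partitioned: [19, 48, 64, 80, 76, 71]


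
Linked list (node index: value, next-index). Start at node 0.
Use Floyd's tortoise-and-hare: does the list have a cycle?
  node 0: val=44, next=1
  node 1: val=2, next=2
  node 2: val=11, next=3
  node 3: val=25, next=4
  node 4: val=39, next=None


Floyd's tortoise (slow, +1) and hare (fast, +2):
  init: slow=0, fast=0
  step 1: slow=1, fast=2
  step 2: slow=2, fast=4
  step 3: fast -> None, no cycle

Cycle: no


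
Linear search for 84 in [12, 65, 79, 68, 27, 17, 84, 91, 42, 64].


i=0: 12!=84
i=1: 65!=84
i=2: 79!=84
i=3: 68!=84
i=4: 27!=84
i=5: 17!=84
i=6: 84==84 found!

Found at 6, 7 comps


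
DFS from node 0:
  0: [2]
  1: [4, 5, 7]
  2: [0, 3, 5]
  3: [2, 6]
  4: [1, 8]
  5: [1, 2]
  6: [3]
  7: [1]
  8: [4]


Visit 0, push [2]
Visit 2, push [5, 3]
Visit 3, push [6]
Visit 6, push []
Visit 5, push [1]
Visit 1, push [7, 4]
Visit 4, push [8]
Visit 8, push []
Visit 7, push []

DFS order: [0, 2, 3, 6, 5, 1, 4, 8, 7]


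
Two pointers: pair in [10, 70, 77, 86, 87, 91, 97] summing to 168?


lo=0(10)+hi=6(97)=107
lo=1(70)+hi=6(97)=167
lo=2(77)+hi=6(97)=174
lo=2(77)+hi=5(91)=168

Yes: 77+91=168


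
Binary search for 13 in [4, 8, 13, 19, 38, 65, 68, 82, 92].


Step 1: lo=0, hi=8, mid=4, val=38
Step 2: lo=0, hi=3, mid=1, val=8
Step 3: lo=2, hi=3, mid=2, val=13

Found at index 2


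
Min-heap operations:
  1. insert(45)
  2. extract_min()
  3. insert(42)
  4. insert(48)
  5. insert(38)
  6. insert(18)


insert(45) -> [45]
extract_min()->45, []
insert(42) -> [42]
insert(48) -> [42, 48]
insert(38) -> [38, 48, 42]
insert(18) -> [18, 38, 42, 48]

Final heap: [18, 38, 42, 48]


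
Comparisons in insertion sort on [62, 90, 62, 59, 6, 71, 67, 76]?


Algorithm: insertion sort
Input: [62, 90, 62, 59, 6, 71, 67, 76]
Sorted: [6, 59, 62, 62, 67, 71, 76, 90]

17


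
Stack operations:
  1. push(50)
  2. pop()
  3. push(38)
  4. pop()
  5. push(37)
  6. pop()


push(50) -> [50]
pop()->50, []
push(38) -> [38]
pop()->38, []
push(37) -> [37]
pop()->37, []

Final stack: []


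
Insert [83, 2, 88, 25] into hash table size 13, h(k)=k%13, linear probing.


Insert 83: h=5 -> slot 5
Insert 2: h=2 -> slot 2
Insert 88: h=10 -> slot 10
Insert 25: h=12 -> slot 12

Table: [None, None, 2, None, None, 83, None, None, None, None, 88, None, 25]


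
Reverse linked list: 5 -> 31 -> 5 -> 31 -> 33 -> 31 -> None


Step 1: curr=5, set curr.next=prev(None) | reversed so far: 5
Step 2: curr=31, set curr.next=prev(5) | reversed so far: 31 -> 5
Step 3: curr=5, set curr.next=prev(31) | reversed so far: 5 -> 31 -> 5
Step 4: curr=31, set curr.next=prev(5) | reversed so far: 31 -> 5 -> 31 -> 5
Step 5: curr=33, set curr.next=prev(31) | reversed so far: 33 -> 31 -> 5 -> 31 -> 5
Step 6: curr=31, set curr.next=prev(33) | reversed so far: 31 -> 33 -> 31 -> 5 -> 31 -> 5

31 -> 33 -> 31 -> 5 -> 31 -> 5 -> None


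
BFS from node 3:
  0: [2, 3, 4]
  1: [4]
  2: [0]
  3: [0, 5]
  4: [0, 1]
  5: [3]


Visit 3, enqueue [0, 5]
Visit 0, enqueue [2, 4]
Visit 5, enqueue []
Visit 2, enqueue []
Visit 4, enqueue [1]
Visit 1, enqueue []

BFS order: [3, 0, 5, 2, 4, 1]


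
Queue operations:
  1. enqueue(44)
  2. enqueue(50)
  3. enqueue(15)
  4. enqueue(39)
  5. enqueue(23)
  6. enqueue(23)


enqueue(44) -> [44]
enqueue(50) -> [44, 50]
enqueue(15) -> [44, 50, 15]
enqueue(39) -> [44, 50, 15, 39]
enqueue(23) -> [44, 50, 15, 39, 23]
enqueue(23) -> [44, 50, 15, 39, 23, 23]

Final queue: [44, 50, 15, 39, 23, 23]


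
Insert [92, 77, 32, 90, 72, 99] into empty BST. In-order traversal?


Insert 92: root
Insert 77: L from 92
Insert 32: L from 92 -> L from 77
Insert 90: L from 92 -> R from 77
Insert 72: L from 92 -> L from 77 -> R from 32
Insert 99: R from 92

In-order: [32, 72, 77, 90, 92, 99]


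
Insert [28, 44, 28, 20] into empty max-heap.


Insert 28: [28]
Insert 44: [44, 28]
Insert 28: [44, 28, 28]
Insert 20: [44, 28, 28, 20]

Final heap: [44, 28, 28, 20]


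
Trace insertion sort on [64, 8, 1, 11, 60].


Initial: [64, 8, 1, 11, 60]
Insert 8: [8, 64, 1, 11, 60]
Insert 1: [1, 8, 64, 11, 60]
Insert 11: [1, 8, 11, 64, 60]
Insert 60: [1, 8, 11, 60, 64]

Sorted: [1, 8, 11, 60, 64]


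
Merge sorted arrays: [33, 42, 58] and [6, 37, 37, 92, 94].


Take 6 from B
Take 33 from A
Take 37 from B
Take 37 from B
Take 42 from A
Take 58 from A

Merged: [6, 33, 37, 37, 42, 58, 92, 94]


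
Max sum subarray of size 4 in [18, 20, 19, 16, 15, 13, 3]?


[0:4]: 73
[1:5]: 70
[2:6]: 63
[3:7]: 47

Max: 73 at [0:4]


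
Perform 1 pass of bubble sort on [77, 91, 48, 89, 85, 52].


Initial: [77, 91, 48, 89, 85, 52]
Pass 1: [77, 48, 89, 85, 52, 91] (4 swaps)

After 1 pass: [77, 48, 89, 85, 52, 91]


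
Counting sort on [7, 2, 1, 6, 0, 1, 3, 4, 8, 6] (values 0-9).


Input: [7, 2, 1, 6, 0, 1, 3, 4, 8, 6]
Counts: [1, 2, 1, 1, 1, 0, 2, 1, 1, 0]

Sorted: [0, 1, 1, 2, 3, 4, 6, 6, 7, 8]


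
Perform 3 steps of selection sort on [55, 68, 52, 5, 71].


Initial: [55, 68, 52, 5, 71]
Step 1: min=5 at 3
  Swap: [5, 68, 52, 55, 71]
Step 2: min=52 at 2
  Swap: [5, 52, 68, 55, 71]
Step 3: min=55 at 3
  Swap: [5, 52, 55, 68, 71]

After 3 steps: [5, 52, 55, 68, 71]


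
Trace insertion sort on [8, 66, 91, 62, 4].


Initial: [8, 66, 91, 62, 4]
Insert 66: [8, 66, 91, 62, 4]
Insert 91: [8, 66, 91, 62, 4]
Insert 62: [8, 62, 66, 91, 4]
Insert 4: [4, 8, 62, 66, 91]

Sorted: [4, 8, 62, 66, 91]


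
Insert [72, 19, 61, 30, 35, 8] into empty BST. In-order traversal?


Insert 72: root
Insert 19: L from 72
Insert 61: L from 72 -> R from 19
Insert 30: L from 72 -> R from 19 -> L from 61
Insert 35: L from 72 -> R from 19 -> L from 61 -> R from 30
Insert 8: L from 72 -> L from 19

In-order: [8, 19, 30, 35, 61, 72]


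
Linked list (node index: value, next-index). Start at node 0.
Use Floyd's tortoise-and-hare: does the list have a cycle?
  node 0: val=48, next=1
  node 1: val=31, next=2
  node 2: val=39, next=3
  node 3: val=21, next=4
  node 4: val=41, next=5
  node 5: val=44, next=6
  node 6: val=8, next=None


Floyd's tortoise (slow, +1) and hare (fast, +2):
  init: slow=0, fast=0
  step 1: slow=1, fast=2
  step 2: slow=2, fast=4
  step 3: slow=3, fast=6
  step 4: fast -> None, no cycle

Cycle: no


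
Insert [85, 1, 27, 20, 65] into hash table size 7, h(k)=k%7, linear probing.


Insert 85: h=1 -> slot 1
Insert 1: h=1, 1 probes -> slot 2
Insert 27: h=6 -> slot 6
Insert 20: h=6, 1 probes -> slot 0
Insert 65: h=2, 1 probes -> slot 3

Table: [20, 85, 1, 65, None, None, 27]


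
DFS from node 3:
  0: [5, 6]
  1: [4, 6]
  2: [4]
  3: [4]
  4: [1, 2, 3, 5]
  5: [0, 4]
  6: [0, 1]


Visit 3, push [4]
Visit 4, push [5, 2, 1]
Visit 1, push [6]
Visit 6, push [0]
Visit 0, push [5]
Visit 5, push []
Visit 2, push []

DFS order: [3, 4, 1, 6, 0, 5, 2]


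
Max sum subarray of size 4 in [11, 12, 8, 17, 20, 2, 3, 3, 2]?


[0:4]: 48
[1:5]: 57
[2:6]: 47
[3:7]: 42
[4:8]: 28
[5:9]: 10

Max: 57 at [1:5]


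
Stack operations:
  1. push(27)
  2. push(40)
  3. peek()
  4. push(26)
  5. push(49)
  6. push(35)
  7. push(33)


push(27) -> [27]
push(40) -> [27, 40]
peek()->40
push(26) -> [27, 40, 26]
push(49) -> [27, 40, 26, 49]
push(35) -> [27, 40, 26, 49, 35]
push(33) -> [27, 40, 26, 49, 35, 33]

Final stack: [27, 40, 26, 49, 35, 33]


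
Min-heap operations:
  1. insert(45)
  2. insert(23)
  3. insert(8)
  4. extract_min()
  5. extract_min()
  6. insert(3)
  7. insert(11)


insert(45) -> [45]
insert(23) -> [23, 45]
insert(8) -> [8, 45, 23]
extract_min()->8, [23, 45]
extract_min()->23, [45]
insert(3) -> [3, 45]
insert(11) -> [3, 45, 11]

Final heap: [3, 45, 11]


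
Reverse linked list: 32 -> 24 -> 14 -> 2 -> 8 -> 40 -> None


Step 1: curr=32, set curr.next=prev(None) | reversed so far: 32
Step 2: curr=24, set curr.next=prev(32) | reversed so far: 24 -> 32
Step 3: curr=14, set curr.next=prev(24) | reversed so far: 14 -> 24 -> 32
Step 4: curr=2, set curr.next=prev(14) | reversed so far: 2 -> 14 -> 24 -> 32
Step 5: curr=8, set curr.next=prev(2) | reversed so far: 8 -> 2 -> 14 -> 24 -> 32
Step 6: curr=40, set curr.next=prev(8) | reversed so far: 40 -> 8 -> 2 -> 14 -> 24 -> 32

40 -> 8 -> 2 -> 14 -> 24 -> 32 -> None


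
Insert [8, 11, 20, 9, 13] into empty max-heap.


Insert 8: [8]
Insert 11: [11, 8]
Insert 20: [20, 8, 11]
Insert 9: [20, 9, 11, 8]
Insert 13: [20, 13, 11, 8, 9]

Final heap: [20, 13, 11, 8, 9]


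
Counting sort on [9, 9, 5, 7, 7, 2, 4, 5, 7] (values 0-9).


Input: [9, 9, 5, 7, 7, 2, 4, 5, 7]
Counts: [0, 0, 1, 0, 1, 2, 0, 3, 0, 2]

Sorted: [2, 4, 5, 5, 7, 7, 7, 9, 9]


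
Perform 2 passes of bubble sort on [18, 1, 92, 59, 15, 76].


Initial: [18, 1, 92, 59, 15, 76]
Pass 1: [1, 18, 59, 15, 76, 92] (4 swaps)
Pass 2: [1, 18, 15, 59, 76, 92] (1 swaps)

After 2 passes: [1, 18, 15, 59, 76, 92]


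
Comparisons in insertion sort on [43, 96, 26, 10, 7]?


Algorithm: insertion sort
Input: [43, 96, 26, 10, 7]
Sorted: [7, 10, 26, 43, 96]

10


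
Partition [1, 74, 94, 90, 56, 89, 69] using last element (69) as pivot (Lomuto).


Pivot: 69
  1 <= 69: advance i (no swap)
  56 <= 69: swap -> [1, 56, 94, 90, 74, 89, 69]
Place pivot at 2: [1, 56, 69, 90, 74, 89, 94]

Partitioned: [1, 56, 69, 90, 74, 89, 94]


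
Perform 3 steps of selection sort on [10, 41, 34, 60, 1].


Initial: [10, 41, 34, 60, 1]
Step 1: min=1 at 4
  Swap: [1, 41, 34, 60, 10]
Step 2: min=10 at 4
  Swap: [1, 10, 34, 60, 41]
Step 3: min=34 at 2
  Swap: [1, 10, 34, 60, 41]

After 3 steps: [1, 10, 34, 60, 41]


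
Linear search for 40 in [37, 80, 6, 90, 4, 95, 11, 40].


i=0: 37!=40
i=1: 80!=40
i=2: 6!=40
i=3: 90!=40
i=4: 4!=40
i=5: 95!=40
i=6: 11!=40
i=7: 40==40 found!

Found at 7, 8 comps


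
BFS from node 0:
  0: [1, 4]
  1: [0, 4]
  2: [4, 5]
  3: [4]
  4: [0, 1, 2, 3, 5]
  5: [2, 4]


Visit 0, enqueue [1, 4]
Visit 1, enqueue []
Visit 4, enqueue [2, 3, 5]
Visit 2, enqueue []
Visit 3, enqueue []
Visit 5, enqueue []

BFS order: [0, 1, 4, 2, 3, 5]


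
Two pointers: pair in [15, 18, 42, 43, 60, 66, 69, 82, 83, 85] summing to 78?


lo=0(15)+hi=9(85)=100
lo=0(15)+hi=8(83)=98
lo=0(15)+hi=7(82)=97
lo=0(15)+hi=6(69)=84
lo=0(15)+hi=5(66)=81
lo=0(15)+hi=4(60)=75
lo=1(18)+hi=4(60)=78

Yes: 18+60=78


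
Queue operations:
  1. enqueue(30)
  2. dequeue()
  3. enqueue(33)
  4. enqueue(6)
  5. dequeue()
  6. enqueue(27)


enqueue(30) -> [30]
dequeue()->30, []
enqueue(33) -> [33]
enqueue(6) -> [33, 6]
dequeue()->33, [6]
enqueue(27) -> [6, 27]

Final queue: [6, 27]


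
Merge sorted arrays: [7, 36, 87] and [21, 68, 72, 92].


Take 7 from A
Take 21 from B
Take 36 from A
Take 68 from B
Take 72 from B
Take 87 from A

Merged: [7, 21, 36, 68, 72, 87, 92]


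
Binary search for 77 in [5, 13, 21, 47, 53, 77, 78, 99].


Step 1: lo=0, hi=7, mid=3, val=47
Step 2: lo=4, hi=7, mid=5, val=77

Found at index 5


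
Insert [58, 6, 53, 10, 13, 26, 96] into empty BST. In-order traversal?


Insert 58: root
Insert 6: L from 58
Insert 53: L from 58 -> R from 6
Insert 10: L from 58 -> R from 6 -> L from 53
Insert 13: L from 58 -> R from 6 -> L from 53 -> R from 10
Insert 26: L from 58 -> R from 6 -> L from 53 -> R from 10 -> R from 13
Insert 96: R from 58

In-order: [6, 10, 13, 26, 53, 58, 96]


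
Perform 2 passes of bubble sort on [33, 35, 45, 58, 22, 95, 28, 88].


Initial: [33, 35, 45, 58, 22, 95, 28, 88]
Pass 1: [33, 35, 45, 22, 58, 28, 88, 95] (3 swaps)
Pass 2: [33, 35, 22, 45, 28, 58, 88, 95] (2 swaps)

After 2 passes: [33, 35, 22, 45, 28, 58, 88, 95]


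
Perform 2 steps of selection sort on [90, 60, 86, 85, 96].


Initial: [90, 60, 86, 85, 96]
Step 1: min=60 at 1
  Swap: [60, 90, 86, 85, 96]
Step 2: min=85 at 3
  Swap: [60, 85, 86, 90, 96]

After 2 steps: [60, 85, 86, 90, 96]


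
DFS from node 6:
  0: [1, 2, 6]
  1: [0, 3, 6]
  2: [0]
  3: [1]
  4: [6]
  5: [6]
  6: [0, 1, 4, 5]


Visit 6, push [5, 4, 1, 0]
Visit 0, push [2, 1]
Visit 1, push [3]
Visit 3, push []
Visit 2, push []
Visit 4, push []
Visit 5, push []

DFS order: [6, 0, 1, 3, 2, 4, 5]


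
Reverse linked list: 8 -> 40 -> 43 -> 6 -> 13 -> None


Step 1: curr=8, set curr.next=prev(None) | reversed so far: 8
Step 2: curr=40, set curr.next=prev(8) | reversed so far: 40 -> 8
Step 3: curr=43, set curr.next=prev(40) | reversed so far: 43 -> 40 -> 8
Step 4: curr=6, set curr.next=prev(43) | reversed so far: 6 -> 43 -> 40 -> 8
Step 5: curr=13, set curr.next=prev(6) | reversed so far: 13 -> 6 -> 43 -> 40 -> 8

13 -> 6 -> 43 -> 40 -> 8 -> None


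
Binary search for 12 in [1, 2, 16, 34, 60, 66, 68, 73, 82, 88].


Step 1: lo=0, hi=9, mid=4, val=60
Step 2: lo=0, hi=3, mid=1, val=2
Step 3: lo=2, hi=3, mid=2, val=16

Not found


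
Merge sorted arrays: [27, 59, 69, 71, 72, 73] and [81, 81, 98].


Take 27 from A
Take 59 from A
Take 69 from A
Take 71 from A
Take 72 from A
Take 73 from A

Merged: [27, 59, 69, 71, 72, 73, 81, 81, 98]


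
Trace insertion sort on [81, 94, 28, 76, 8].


Initial: [81, 94, 28, 76, 8]
Insert 94: [81, 94, 28, 76, 8]
Insert 28: [28, 81, 94, 76, 8]
Insert 76: [28, 76, 81, 94, 8]
Insert 8: [8, 28, 76, 81, 94]

Sorted: [8, 28, 76, 81, 94]


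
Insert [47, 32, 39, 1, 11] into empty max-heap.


Insert 47: [47]
Insert 32: [47, 32]
Insert 39: [47, 32, 39]
Insert 1: [47, 32, 39, 1]
Insert 11: [47, 32, 39, 1, 11]

Final heap: [47, 32, 39, 1, 11]


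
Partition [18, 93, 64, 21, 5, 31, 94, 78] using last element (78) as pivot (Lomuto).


Pivot: 78
  18 <= 78: advance i (no swap)
  64 <= 78: swap -> [18, 64, 93, 21, 5, 31, 94, 78]
  21 <= 78: swap -> [18, 64, 21, 93, 5, 31, 94, 78]
  5 <= 78: swap -> [18, 64, 21, 5, 93, 31, 94, 78]
  31 <= 78: swap -> [18, 64, 21, 5, 31, 93, 94, 78]
Place pivot at 5: [18, 64, 21, 5, 31, 78, 94, 93]

Partitioned: [18, 64, 21, 5, 31, 78, 94, 93]


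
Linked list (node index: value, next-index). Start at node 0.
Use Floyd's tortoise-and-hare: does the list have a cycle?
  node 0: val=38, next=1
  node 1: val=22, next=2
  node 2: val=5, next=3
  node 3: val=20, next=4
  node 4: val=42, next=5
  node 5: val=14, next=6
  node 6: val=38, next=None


Floyd's tortoise (slow, +1) and hare (fast, +2):
  init: slow=0, fast=0
  step 1: slow=1, fast=2
  step 2: slow=2, fast=4
  step 3: slow=3, fast=6
  step 4: fast -> None, no cycle

Cycle: no


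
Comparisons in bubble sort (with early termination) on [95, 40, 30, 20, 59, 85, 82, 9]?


Algorithm: bubble sort (with early termination)
Input: [95, 40, 30, 20, 59, 85, 82, 9]
Sorted: [9, 20, 30, 40, 59, 82, 85, 95]

28


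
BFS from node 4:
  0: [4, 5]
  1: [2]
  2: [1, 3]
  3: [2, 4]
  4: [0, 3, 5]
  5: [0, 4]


Visit 4, enqueue [0, 3, 5]
Visit 0, enqueue []
Visit 3, enqueue [2]
Visit 5, enqueue []
Visit 2, enqueue [1]
Visit 1, enqueue []

BFS order: [4, 0, 3, 5, 2, 1]


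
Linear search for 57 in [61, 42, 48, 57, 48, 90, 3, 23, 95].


i=0: 61!=57
i=1: 42!=57
i=2: 48!=57
i=3: 57==57 found!

Found at 3, 4 comps


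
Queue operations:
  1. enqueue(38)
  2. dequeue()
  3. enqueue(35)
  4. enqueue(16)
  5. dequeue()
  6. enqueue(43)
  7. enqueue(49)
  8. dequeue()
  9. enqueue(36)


enqueue(38) -> [38]
dequeue()->38, []
enqueue(35) -> [35]
enqueue(16) -> [35, 16]
dequeue()->35, [16]
enqueue(43) -> [16, 43]
enqueue(49) -> [16, 43, 49]
dequeue()->16, [43, 49]
enqueue(36) -> [43, 49, 36]

Final queue: [43, 49, 36]


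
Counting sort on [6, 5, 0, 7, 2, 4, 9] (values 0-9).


Input: [6, 5, 0, 7, 2, 4, 9]
Counts: [1, 0, 1, 0, 1, 1, 1, 1, 0, 1]

Sorted: [0, 2, 4, 5, 6, 7, 9]


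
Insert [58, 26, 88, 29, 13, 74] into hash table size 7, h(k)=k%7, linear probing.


Insert 58: h=2 -> slot 2
Insert 26: h=5 -> slot 5
Insert 88: h=4 -> slot 4
Insert 29: h=1 -> slot 1
Insert 13: h=6 -> slot 6
Insert 74: h=4, 3 probes -> slot 0

Table: [74, 29, 58, None, 88, 26, 13]


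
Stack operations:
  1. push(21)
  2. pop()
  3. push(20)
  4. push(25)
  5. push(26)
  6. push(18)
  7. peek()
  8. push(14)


push(21) -> [21]
pop()->21, []
push(20) -> [20]
push(25) -> [20, 25]
push(26) -> [20, 25, 26]
push(18) -> [20, 25, 26, 18]
peek()->18
push(14) -> [20, 25, 26, 18, 14]

Final stack: [20, 25, 26, 18, 14]


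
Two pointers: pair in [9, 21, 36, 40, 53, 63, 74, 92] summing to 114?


lo=0(9)+hi=7(92)=101
lo=1(21)+hi=7(92)=113
lo=2(36)+hi=7(92)=128
lo=2(36)+hi=6(74)=110
lo=3(40)+hi=6(74)=114

Yes: 40+74=114


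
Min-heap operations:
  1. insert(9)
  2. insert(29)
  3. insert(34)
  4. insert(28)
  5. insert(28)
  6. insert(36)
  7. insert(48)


insert(9) -> [9]
insert(29) -> [9, 29]
insert(34) -> [9, 29, 34]
insert(28) -> [9, 28, 34, 29]
insert(28) -> [9, 28, 34, 29, 28]
insert(36) -> [9, 28, 34, 29, 28, 36]
insert(48) -> [9, 28, 34, 29, 28, 36, 48]

Final heap: [9, 28, 34, 29, 28, 36, 48]


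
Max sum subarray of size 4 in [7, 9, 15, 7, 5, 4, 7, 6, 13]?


[0:4]: 38
[1:5]: 36
[2:6]: 31
[3:7]: 23
[4:8]: 22
[5:9]: 30

Max: 38 at [0:4]


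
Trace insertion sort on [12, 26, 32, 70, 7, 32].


Initial: [12, 26, 32, 70, 7, 32]
Insert 26: [12, 26, 32, 70, 7, 32]
Insert 32: [12, 26, 32, 70, 7, 32]
Insert 70: [12, 26, 32, 70, 7, 32]
Insert 7: [7, 12, 26, 32, 70, 32]
Insert 32: [7, 12, 26, 32, 32, 70]

Sorted: [7, 12, 26, 32, 32, 70]


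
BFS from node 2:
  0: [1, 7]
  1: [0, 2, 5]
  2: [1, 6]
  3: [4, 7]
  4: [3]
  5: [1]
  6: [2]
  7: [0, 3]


Visit 2, enqueue [1, 6]
Visit 1, enqueue [0, 5]
Visit 6, enqueue []
Visit 0, enqueue [7]
Visit 5, enqueue []
Visit 7, enqueue [3]
Visit 3, enqueue [4]
Visit 4, enqueue []

BFS order: [2, 1, 6, 0, 5, 7, 3, 4]


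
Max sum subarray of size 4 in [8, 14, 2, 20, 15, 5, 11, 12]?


[0:4]: 44
[1:5]: 51
[2:6]: 42
[3:7]: 51
[4:8]: 43

Max: 51 at [1:5]


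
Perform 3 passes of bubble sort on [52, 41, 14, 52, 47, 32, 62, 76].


Initial: [52, 41, 14, 52, 47, 32, 62, 76]
Pass 1: [41, 14, 52, 47, 32, 52, 62, 76] (4 swaps)
Pass 2: [14, 41, 47, 32, 52, 52, 62, 76] (3 swaps)
Pass 3: [14, 41, 32, 47, 52, 52, 62, 76] (1 swaps)

After 3 passes: [14, 41, 32, 47, 52, 52, 62, 76]


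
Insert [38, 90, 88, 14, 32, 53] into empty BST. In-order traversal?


Insert 38: root
Insert 90: R from 38
Insert 88: R from 38 -> L from 90
Insert 14: L from 38
Insert 32: L from 38 -> R from 14
Insert 53: R from 38 -> L from 90 -> L from 88

In-order: [14, 32, 38, 53, 88, 90]


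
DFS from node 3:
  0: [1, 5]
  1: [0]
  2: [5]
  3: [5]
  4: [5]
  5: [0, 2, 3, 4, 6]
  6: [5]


Visit 3, push [5]
Visit 5, push [6, 4, 2, 0]
Visit 0, push [1]
Visit 1, push []
Visit 2, push []
Visit 4, push []
Visit 6, push []

DFS order: [3, 5, 0, 1, 2, 4, 6]


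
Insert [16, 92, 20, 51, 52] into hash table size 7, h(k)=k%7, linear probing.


Insert 16: h=2 -> slot 2
Insert 92: h=1 -> slot 1
Insert 20: h=6 -> slot 6
Insert 51: h=2, 1 probes -> slot 3
Insert 52: h=3, 1 probes -> slot 4

Table: [None, 92, 16, 51, 52, None, 20]


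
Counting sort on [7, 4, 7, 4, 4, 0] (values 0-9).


Input: [7, 4, 7, 4, 4, 0]
Counts: [1, 0, 0, 0, 3, 0, 0, 2, 0, 0]

Sorted: [0, 4, 4, 4, 7, 7]


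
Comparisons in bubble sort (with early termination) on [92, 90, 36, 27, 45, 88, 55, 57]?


Algorithm: bubble sort (with early termination)
Input: [92, 90, 36, 27, 45, 88, 55, 57]
Sorted: [27, 36, 45, 55, 57, 88, 90, 92]

22


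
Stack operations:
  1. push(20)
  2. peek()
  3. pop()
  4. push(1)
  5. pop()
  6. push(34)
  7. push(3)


push(20) -> [20]
peek()->20
pop()->20, []
push(1) -> [1]
pop()->1, []
push(34) -> [34]
push(3) -> [34, 3]

Final stack: [34, 3]


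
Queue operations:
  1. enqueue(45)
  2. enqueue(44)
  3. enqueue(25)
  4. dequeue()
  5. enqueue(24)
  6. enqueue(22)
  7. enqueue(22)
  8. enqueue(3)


enqueue(45) -> [45]
enqueue(44) -> [45, 44]
enqueue(25) -> [45, 44, 25]
dequeue()->45, [44, 25]
enqueue(24) -> [44, 25, 24]
enqueue(22) -> [44, 25, 24, 22]
enqueue(22) -> [44, 25, 24, 22, 22]
enqueue(3) -> [44, 25, 24, 22, 22, 3]

Final queue: [44, 25, 24, 22, 22, 3]


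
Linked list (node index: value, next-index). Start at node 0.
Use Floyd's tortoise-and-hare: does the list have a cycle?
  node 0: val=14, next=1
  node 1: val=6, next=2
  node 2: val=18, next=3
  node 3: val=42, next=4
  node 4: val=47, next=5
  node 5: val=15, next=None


Floyd's tortoise (slow, +1) and hare (fast, +2):
  init: slow=0, fast=0
  step 1: slow=1, fast=2
  step 2: slow=2, fast=4
  step 3: fast 4->5->None, no cycle

Cycle: no


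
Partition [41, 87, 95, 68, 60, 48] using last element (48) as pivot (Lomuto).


Pivot: 48
  41 <= 48: advance i (no swap)
Place pivot at 1: [41, 48, 95, 68, 60, 87]

Partitioned: [41, 48, 95, 68, 60, 87]


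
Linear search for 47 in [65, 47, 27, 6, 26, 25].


i=0: 65!=47
i=1: 47==47 found!

Found at 1, 2 comps


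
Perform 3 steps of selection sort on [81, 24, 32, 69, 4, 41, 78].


Initial: [81, 24, 32, 69, 4, 41, 78]
Step 1: min=4 at 4
  Swap: [4, 24, 32, 69, 81, 41, 78]
Step 2: min=24 at 1
  Swap: [4, 24, 32, 69, 81, 41, 78]
Step 3: min=32 at 2
  Swap: [4, 24, 32, 69, 81, 41, 78]

After 3 steps: [4, 24, 32, 69, 81, 41, 78]


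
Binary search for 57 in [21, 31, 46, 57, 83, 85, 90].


Step 1: lo=0, hi=6, mid=3, val=57

Found at index 3


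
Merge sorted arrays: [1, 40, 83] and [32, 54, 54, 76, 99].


Take 1 from A
Take 32 from B
Take 40 from A
Take 54 from B
Take 54 from B
Take 76 from B
Take 83 from A

Merged: [1, 32, 40, 54, 54, 76, 83, 99]


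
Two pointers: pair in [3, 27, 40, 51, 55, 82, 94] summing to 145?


lo=0(3)+hi=6(94)=97
lo=1(27)+hi=6(94)=121
lo=2(40)+hi=6(94)=134
lo=3(51)+hi=6(94)=145

Yes: 51+94=145


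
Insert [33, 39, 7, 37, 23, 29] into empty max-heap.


Insert 33: [33]
Insert 39: [39, 33]
Insert 7: [39, 33, 7]
Insert 37: [39, 37, 7, 33]
Insert 23: [39, 37, 7, 33, 23]
Insert 29: [39, 37, 29, 33, 23, 7]

Final heap: [39, 37, 29, 33, 23, 7]


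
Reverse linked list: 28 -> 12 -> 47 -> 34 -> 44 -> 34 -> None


Step 1: curr=28, set curr.next=prev(None) | reversed so far: 28
Step 2: curr=12, set curr.next=prev(28) | reversed so far: 12 -> 28
Step 3: curr=47, set curr.next=prev(12) | reversed so far: 47 -> 12 -> 28
Step 4: curr=34, set curr.next=prev(47) | reversed so far: 34 -> 47 -> 12 -> 28
Step 5: curr=44, set curr.next=prev(34) | reversed so far: 44 -> 34 -> 47 -> 12 -> 28
Step 6: curr=34, set curr.next=prev(44) | reversed so far: 34 -> 44 -> 34 -> 47 -> 12 -> 28

34 -> 44 -> 34 -> 47 -> 12 -> 28 -> None


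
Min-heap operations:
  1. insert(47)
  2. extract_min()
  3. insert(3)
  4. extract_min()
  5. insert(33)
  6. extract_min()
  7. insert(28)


insert(47) -> [47]
extract_min()->47, []
insert(3) -> [3]
extract_min()->3, []
insert(33) -> [33]
extract_min()->33, []
insert(28) -> [28]

Final heap: [28]


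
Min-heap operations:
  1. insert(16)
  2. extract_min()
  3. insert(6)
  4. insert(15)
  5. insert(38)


insert(16) -> [16]
extract_min()->16, []
insert(6) -> [6]
insert(15) -> [6, 15]
insert(38) -> [6, 15, 38]

Final heap: [6, 15, 38]


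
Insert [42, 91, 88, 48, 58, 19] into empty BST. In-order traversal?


Insert 42: root
Insert 91: R from 42
Insert 88: R from 42 -> L from 91
Insert 48: R from 42 -> L from 91 -> L from 88
Insert 58: R from 42 -> L from 91 -> L from 88 -> R from 48
Insert 19: L from 42

In-order: [19, 42, 48, 58, 88, 91]


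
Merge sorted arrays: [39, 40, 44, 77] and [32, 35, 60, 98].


Take 32 from B
Take 35 from B
Take 39 from A
Take 40 from A
Take 44 from A
Take 60 from B
Take 77 from A

Merged: [32, 35, 39, 40, 44, 60, 77, 98]


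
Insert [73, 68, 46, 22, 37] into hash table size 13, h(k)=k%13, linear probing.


Insert 73: h=8 -> slot 8
Insert 68: h=3 -> slot 3
Insert 46: h=7 -> slot 7
Insert 22: h=9 -> slot 9
Insert 37: h=11 -> slot 11

Table: [None, None, None, 68, None, None, None, 46, 73, 22, None, 37, None]


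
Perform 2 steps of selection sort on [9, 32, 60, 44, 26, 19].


Initial: [9, 32, 60, 44, 26, 19]
Step 1: min=9 at 0
  Swap: [9, 32, 60, 44, 26, 19]
Step 2: min=19 at 5
  Swap: [9, 19, 60, 44, 26, 32]

After 2 steps: [9, 19, 60, 44, 26, 32]


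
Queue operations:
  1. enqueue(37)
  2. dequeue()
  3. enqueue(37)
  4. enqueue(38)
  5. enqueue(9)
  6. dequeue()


enqueue(37) -> [37]
dequeue()->37, []
enqueue(37) -> [37]
enqueue(38) -> [37, 38]
enqueue(9) -> [37, 38, 9]
dequeue()->37, [38, 9]

Final queue: [38, 9]


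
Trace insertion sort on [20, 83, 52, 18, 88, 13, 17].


Initial: [20, 83, 52, 18, 88, 13, 17]
Insert 83: [20, 83, 52, 18, 88, 13, 17]
Insert 52: [20, 52, 83, 18, 88, 13, 17]
Insert 18: [18, 20, 52, 83, 88, 13, 17]
Insert 88: [18, 20, 52, 83, 88, 13, 17]
Insert 13: [13, 18, 20, 52, 83, 88, 17]
Insert 17: [13, 17, 18, 20, 52, 83, 88]

Sorted: [13, 17, 18, 20, 52, 83, 88]


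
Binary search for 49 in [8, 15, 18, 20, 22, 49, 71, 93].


Step 1: lo=0, hi=7, mid=3, val=20
Step 2: lo=4, hi=7, mid=5, val=49

Found at index 5


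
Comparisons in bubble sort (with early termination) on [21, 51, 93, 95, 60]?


Algorithm: bubble sort (with early termination)
Input: [21, 51, 93, 95, 60]
Sorted: [21, 51, 60, 93, 95]

9


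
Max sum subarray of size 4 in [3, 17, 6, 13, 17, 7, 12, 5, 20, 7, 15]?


[0:4]: 39
[1:5]: 53
[2:6]: 43
[3:7]: 49
[4:8]: 41
[5:9]: 44
[6:10]: 44
[7:11]: 47

Max: 53 at [1:5]


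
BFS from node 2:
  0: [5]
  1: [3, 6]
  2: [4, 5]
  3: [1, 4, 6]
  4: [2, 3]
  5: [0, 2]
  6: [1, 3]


Visit 2, enqueue [4, 5]
Visit 4, enqueue [3]
Visit 5, enqueue [0]
Visit 3, enqueue [1, 6]
Visit 0, enqueue []
Visit 1, enqueue []
Visit 6, enqueue []

BFS order: [2, 4, 5, 3, 0, 1, 6]


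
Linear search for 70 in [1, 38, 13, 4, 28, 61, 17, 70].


i=0: 1!=70
i=1: 38!=70
i=2: 13!=70
i=3: 4!=70
i=4: 28!=70
i=5: 61!=70
i=6: 17!=70
i=7: 70==70 found!

Found at 7, 8 comps


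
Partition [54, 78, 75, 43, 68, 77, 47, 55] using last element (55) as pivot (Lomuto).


Pivot: 55
  54 <= 55: advance i (no swap)
  43 <= 55: swap -> [54, 43, 75, 78, 68, 77, 47, 55]
  47 <= 55: swap -> [54, 43, 47, 78, 68, 77, 75, 55]
Place pivot at 3: [54, 43, 47, 55, 68, 77, 75, 78]

Partitioned: [54, 43, 47, 55, 68, 77, 75, 78]


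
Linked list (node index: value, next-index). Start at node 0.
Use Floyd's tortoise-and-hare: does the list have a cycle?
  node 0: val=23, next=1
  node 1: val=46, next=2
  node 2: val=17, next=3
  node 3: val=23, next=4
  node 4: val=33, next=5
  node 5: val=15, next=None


Floyd's tortoise (slow, +1) and hare (fast, +2):
  init: slow=0, fast=0
  step 1: slow=1, fast=2
  step 2: slow=2, fast=4
  step 3: fast 4->5->None, no cycle

Cycle: no
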